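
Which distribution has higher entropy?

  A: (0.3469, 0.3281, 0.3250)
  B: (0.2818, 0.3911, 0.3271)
A

Both distributions are close to uniform, making this a harder comparison.

H(A) = 1.5844 bits
H(B) = 1.5720 bits

The distribution closer to uniform has higher entropy.
Answer: A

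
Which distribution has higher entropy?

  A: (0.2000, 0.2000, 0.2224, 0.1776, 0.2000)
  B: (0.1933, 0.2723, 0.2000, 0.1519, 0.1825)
A

Both distributions are close to uniform, making this a harder comparison.

H(A) = 2.3183 bits
H(B) = 2.2946 bits

The distribution closer to uniform has higher entropy.
Answer: A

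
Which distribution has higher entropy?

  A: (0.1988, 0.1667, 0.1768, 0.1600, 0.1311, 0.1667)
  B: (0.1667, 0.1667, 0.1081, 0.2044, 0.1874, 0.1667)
A

Both distributions are close to uniform, making this a harder comparison.

H(A) = 2.5742 bits
H(B) = 2.5605 bits

The distribution closer to uniform has higher entropy.
Answer: A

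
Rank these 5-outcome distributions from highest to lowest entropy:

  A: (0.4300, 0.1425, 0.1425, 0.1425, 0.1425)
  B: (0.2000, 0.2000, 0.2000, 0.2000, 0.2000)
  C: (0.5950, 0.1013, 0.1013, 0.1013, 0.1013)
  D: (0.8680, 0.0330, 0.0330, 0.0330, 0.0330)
B > A > C > D

Key insight: Entropy is maximized by uniform distributions and minimized by concentrated distributions.

Entropies:
  H(A) = 2.1258 bits
  H(B) = 2.3219 bits
  H(C) = 1.7838 bits
  H(D) = 0.8269 bits

Ranking: B > A > C > D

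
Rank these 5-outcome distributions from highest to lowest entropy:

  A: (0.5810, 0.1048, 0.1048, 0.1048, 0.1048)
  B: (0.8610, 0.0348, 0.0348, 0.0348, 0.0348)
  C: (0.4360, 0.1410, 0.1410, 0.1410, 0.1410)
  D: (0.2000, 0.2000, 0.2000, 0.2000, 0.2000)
D > C > A > B

Key insight: Entropy is maximized by uniform distributions and minimized by concentrated distributions.

Entropies:
  H(A) = 1.8190 bits
  H(B) = 0.8596 bits
  H(C) = 2.1161 bits
  H(D) = 2.3219 bits

Ranking: D > C > A > B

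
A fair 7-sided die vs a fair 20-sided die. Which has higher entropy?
20-sided die

Both are uniform distributions; for uniform over n outcomes, H = log₂(n). H(7-sided) = log₂(7) = 2.807 bits and H(20-sided) = log₂(20) = 4.322 bits. More outcomes in a uniform distribution means higher entropy.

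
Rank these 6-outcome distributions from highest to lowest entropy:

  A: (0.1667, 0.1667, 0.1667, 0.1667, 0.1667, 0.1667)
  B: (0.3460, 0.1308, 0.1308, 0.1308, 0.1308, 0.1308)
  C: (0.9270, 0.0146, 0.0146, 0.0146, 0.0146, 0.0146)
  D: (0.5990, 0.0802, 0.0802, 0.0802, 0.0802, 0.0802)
A > B > D > C

Key insight: Entropy is maximized by uniform distributions and minimized by concentrated distributions.

Entropies:
  H(A) = 2.5850 bits
  H(B) = 2.4490 bits
  H(C) = 0.5465 bits
  H(D) = 1.9026 bits

Ranking: A > B > D > C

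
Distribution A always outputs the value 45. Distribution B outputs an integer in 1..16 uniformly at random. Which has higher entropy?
B

A is deterministic, so H(A) = 0. B is uniform over 16 outcomes, so H(B) = log₂(16) = 4.000 bits. Any distribution with genuine randomness has higher entropy than a deterministic one.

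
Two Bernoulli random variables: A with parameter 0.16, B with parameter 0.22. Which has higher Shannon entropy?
B

For binary distributions, entropy is maximized at p=0.5 and decreases as p moves toward 0 or 1.

H(A) = H(0.16) = 0.6343 bits
H(B) = H(0.22) = 0.7602 bits

Distribution B (p=0.22) is closer to uniform (p=0.5), so it has higher entropy.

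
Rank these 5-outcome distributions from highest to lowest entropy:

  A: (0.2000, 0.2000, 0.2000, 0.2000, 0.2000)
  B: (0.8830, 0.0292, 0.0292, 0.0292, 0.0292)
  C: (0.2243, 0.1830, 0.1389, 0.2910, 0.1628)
A > C > B

Key insight: Entropy is maximized by uniform distributions and minimized by concentrated distributions.

- Uniform distributions have maximum entropy log₂(5) = 2.3219 bits
- The more "peaked" or concentrated a distribution, the lower its entropy

Entropies:
  H(A) = 2.3219 bits
  H(B) = 0.7547 bits
  H(C) = 2.2722 bits

Ranking: A > C > B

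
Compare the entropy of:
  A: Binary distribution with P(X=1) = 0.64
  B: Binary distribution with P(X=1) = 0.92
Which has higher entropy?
A

For binary distributions, entropy is maximized at p=0.5 and decreases as p moves toward 0 or 1.

H(A) = H(0.64) = 0.9427 bits
H(B) = H(0.92) = 0.4022 bits

Distribution A (p=0.64) is closer to uniform (p=0.5), so it has higher entropy.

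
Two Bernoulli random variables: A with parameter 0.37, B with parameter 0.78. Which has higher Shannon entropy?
A

For binary distributions, entropy is maximized at p=0.5 and decreases as p moves toward 0 or 1.

H(A) = H(0.37) = 0.9507 bits
H(B) = H(0.78) = 0.7602 bits

Distribution A (p=0.37) is closer to uniform (p=0.5), so it has higher entropy.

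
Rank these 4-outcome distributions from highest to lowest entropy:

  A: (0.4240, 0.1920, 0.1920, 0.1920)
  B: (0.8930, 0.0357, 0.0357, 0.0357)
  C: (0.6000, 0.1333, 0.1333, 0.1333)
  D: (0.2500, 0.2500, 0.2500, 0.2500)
D > A > C > B

Key insight: Entropy is maximized by uniform distributions and minimized by concentrated distributions.

Entropies:
  H(A) = 1.8962 bits
  H(B) = 0.6604 bits
  H(C) = 1.6049 bits
  H(D) = 2.0000 bits

Ranking: D > A > C > B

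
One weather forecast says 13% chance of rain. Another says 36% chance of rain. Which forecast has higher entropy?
36% forecast

Treat each forecast as a Bernoulli distribution. Binary entropy is maximized at p=0.5 and falls off symmetrically toward 0 or 1. The 36% forecast is closer to 50%, so it is more uncertain. H(13%) ≈ 0.557 bits, H(36%) ≈ 0.943 bits.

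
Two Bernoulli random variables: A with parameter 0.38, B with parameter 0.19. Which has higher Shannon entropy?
A

For binary distributions, entropy is maximized at p=0.5 and decreases as p moves toward 0 or 1.

H(A) = H(0.38) = 0.9580 bits
H(B) = H(0.19) = 0.7015 bits

Distribution A (p=0.38) is closer to uniform (p=0.5), so it has higher entropy.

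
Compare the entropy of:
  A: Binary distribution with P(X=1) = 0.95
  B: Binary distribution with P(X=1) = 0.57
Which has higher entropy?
B

For binary distributions, entropy is maximized at p=0.5 and decreases as p moves toward 0 or 1.

H(A) = H(0.95) = 0.2864 bits
H(B) = H(0.57) = 0.9858 bits

Distribution B (p=0.57) is closer to uniform (p=0.5), so it has higher entropy.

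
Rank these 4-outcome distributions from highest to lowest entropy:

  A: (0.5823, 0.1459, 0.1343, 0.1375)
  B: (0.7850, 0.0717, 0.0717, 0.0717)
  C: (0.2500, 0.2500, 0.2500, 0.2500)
C > A > B

Key insight: Entropy is maximized by uniform distributions and minimized by concentrated distributions.

- Uniform distributions have maximum entropy log₂(4) = 2.0000 bits
- The more "peaked" or concentrated a distribution, the lower its entropy

Entropies:
  H(A) = 1.6421 bits
  H(B) = 1.0917 bits
  H(C) = 2.0000 bits

Ranking: C > A > B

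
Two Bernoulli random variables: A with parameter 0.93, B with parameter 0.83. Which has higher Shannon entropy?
B

For binary distributions, entropy is maximized at p=0.5 and decreases as p moves toward 0 or 1.

H(A) = H(0.93) = 0.3659 bits
H(B) = H(0.83) = 0.6577 bits

Distribution B (p=0.83) is closer to uniform (p=0.5), so it has higher entropy.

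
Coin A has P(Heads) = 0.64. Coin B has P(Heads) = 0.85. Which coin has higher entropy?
A

For binary distributions, entropy is maximized at p=0.5 and decreases as p moves toward 0 or 1.

H(A) = H(0.64) = 0.9427 bits
H(B) = H(0.85) = 0.6098 bits

Distribution A (p=0.64) is closer to uniform (p=0.5), so it has higher entropy.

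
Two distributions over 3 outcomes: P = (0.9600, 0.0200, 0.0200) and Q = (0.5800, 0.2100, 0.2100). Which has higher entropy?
Q

P is highly concentrated on one outcome (96%), making it nearly deterministic. Q spreads its mass more evenly (max 58%). The more spread-out distribution has higher entropy: H(P) ≈ 0.282 bits, H(Q) ≈ 1.401 bits.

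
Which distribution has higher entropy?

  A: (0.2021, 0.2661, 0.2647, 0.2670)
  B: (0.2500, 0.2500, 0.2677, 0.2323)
B

Both distributions are close to uniform, making this a harder comparison.

H(A) = 1.9908 bits
H(B) = 1.9982 bits

The distribution closer to uniform has higher entropy.
Answer: B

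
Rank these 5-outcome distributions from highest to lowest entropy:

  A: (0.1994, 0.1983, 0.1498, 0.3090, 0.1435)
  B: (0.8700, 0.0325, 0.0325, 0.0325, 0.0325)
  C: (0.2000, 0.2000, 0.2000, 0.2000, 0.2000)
C > A > B

Key insight: Entropy is maximized by uniform distributions and minimized by concentrated distributions.

- Uniform distributions have maximum entropy log₂(5) = 2.3219 bits
- The more "peaked" or concentrated a distribution, the lower its entropy

Entropies:
  H(A) = 2.2625 bits
  H(B) = 0.8174 bits
  H(C) = 2.3219 bits

Ranking: C > A > B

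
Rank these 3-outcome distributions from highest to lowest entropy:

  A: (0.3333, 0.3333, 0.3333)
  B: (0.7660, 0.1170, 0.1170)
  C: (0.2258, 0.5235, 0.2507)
A > C > B

Key insight: Entropy is maximized by uniform distributions and minimized by concentrated distributions.

- Uniform distributions have maximum entropy log₂(3) = 1.5850 bits
- The more "peaked" or concentrated a distribution, the lower its entropy

Entropies:
  H(A) = 1.5850 bits
  H(B) = 1.0189 bits
  H(C) = 1.4740 bits

Ranking: A > C > B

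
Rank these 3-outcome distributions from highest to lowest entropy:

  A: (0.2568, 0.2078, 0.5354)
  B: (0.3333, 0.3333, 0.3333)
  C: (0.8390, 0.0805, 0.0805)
B > A > C

Key insight: Entropy is maximized by uniform distributions and minimized by concentrated distributions.

- Uniform distributions have maximum entropy log₂(3) = 1.5850 bits
- The more "peaked" or concentrated a distribution, the lower its entropy

Entropies:
  H(A) = 1.4572 bits
  H(B) = 1.5850 bits
  H(C) = 0.7977 bits

Ranking: B > A > C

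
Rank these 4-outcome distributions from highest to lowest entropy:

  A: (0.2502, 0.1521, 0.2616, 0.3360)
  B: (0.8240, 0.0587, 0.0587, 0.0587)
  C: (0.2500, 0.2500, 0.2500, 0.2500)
C > A > B

Key insight: Entropy is maximized by uniform distributions and minimized by concentrated distributions.

- Uniform distributions have maximum entropy log₂(4) = 2.0000 bits
- The more "peaked" or concentrated a distribution, the lower its entropy

Entropies:
  H(A) = 1.9482 bits
  H(B) = 0.9502 bits
  H(C) = 2.0000 bits

Ranking: C > A > B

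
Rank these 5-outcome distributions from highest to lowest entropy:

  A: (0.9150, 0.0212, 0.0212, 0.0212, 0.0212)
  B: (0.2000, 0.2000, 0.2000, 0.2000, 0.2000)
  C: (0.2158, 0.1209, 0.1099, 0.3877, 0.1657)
B > C > A

Key insight: Entropy is maximized by uniform distributions and minimized by concentrated distributions.

- Uniform distributions have maximum entropy log₂(5) = 2.3219 bits
- The more "peaked" or concentrated a distribution, the lower its entropy

Entropies:
  H(A) = 0.5896 bits
  H(B) = 2.3219 bits
  H(C) = 2.1557 bits

Ranking: B > C > A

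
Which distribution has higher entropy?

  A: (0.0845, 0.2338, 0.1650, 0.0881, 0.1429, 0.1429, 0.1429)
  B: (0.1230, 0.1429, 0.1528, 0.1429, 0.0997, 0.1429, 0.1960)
B

Both distributions are close to uniform, making this a harder comparison.

H(A) = 2.7323 bits
H(B) = 2.7815 bits

The distribution closer to uniform has higher entropy.
Answer: B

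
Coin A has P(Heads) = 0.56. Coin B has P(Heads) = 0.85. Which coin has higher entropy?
A

For binary distributions, entropy is maximized at p=0.5 and decreases as p moves toward 0 or 1.

H(A) = H(0.56) = 0.9896 bits
H(B) = H(0.85) = 0.6098 bits

Distribution A (p=0.56) is closer to uniform (p=0.5), so it has higher entropy.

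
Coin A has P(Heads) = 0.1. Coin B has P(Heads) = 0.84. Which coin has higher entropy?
B

For binary distributions, entropy is maximized at p=0.5 and decreases as p moves toward 0 or 1.

H(A) = H(0.1) = 0.4690 bits
H(B) = H(0.84) = 0.6343 bits

Distribution B (p=0.84) is closer to uniform (p=0.5), so it has higher entropy.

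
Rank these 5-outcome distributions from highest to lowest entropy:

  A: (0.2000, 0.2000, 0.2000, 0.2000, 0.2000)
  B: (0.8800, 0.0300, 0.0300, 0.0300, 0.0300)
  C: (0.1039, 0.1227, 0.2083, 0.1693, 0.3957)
A > C > B

Key insight: Entropy is maximized by uniform distributions and minimized by concentrated distributions.

- Uniform distributions have maximum entropy log₂(5) = 2.3219 bits
- The more "peaked" or concentrated a distribution, the lower its entropy

Entropies:
  H(A) = 2.3219 bits
  H(B) = 0.7694 bits
  H(C) = 2.1454 bits

Ranking: A > C > B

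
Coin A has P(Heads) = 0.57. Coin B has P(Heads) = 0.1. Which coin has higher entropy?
A

For binary distributions, entropy is maximized at p=0.5 and decreases as p moves toward 0 or 1.

H(A) = H(0.57) = 0.9858 bits
H(B) = H(0.1) = 0.4690 bits

Distribution A (p=0.57) is closer to uniform (p=0.5), so it has higher entropy.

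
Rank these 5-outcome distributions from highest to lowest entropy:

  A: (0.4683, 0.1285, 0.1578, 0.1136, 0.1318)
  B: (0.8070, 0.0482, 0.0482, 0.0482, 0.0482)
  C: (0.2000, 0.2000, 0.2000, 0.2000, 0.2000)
C > A > B

Key insight: Entropy is maximized by uniform distributions and minimized by concentrated distributions.

- Uniform distributions have maximum entropy log₂(5) = 2.3219 bits
- The more "peaked" or concentrated a distribution, the lower its entropy

Entropies:
  H(A) = 2.0551 bits
  H(B) = 1.0937 bits
  H(C) = 2.3219 bits

Ranking: C > A > B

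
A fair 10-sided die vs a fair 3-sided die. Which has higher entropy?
10-sided die

Both are uniform distributions; for uniform over n outcomes, H = log₂(n). H(10-sided) = log₂(10) = 3.322 bits and H(3-sided) = log₂(3) = 1.585 bits. More outcomes in a uniform distribution means higher entropy.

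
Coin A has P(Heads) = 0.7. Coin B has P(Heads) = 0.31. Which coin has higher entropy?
B

For binary distributions, entropy is maximized at p=0.5 and decreases as p moves toward 0 or 1.

H(A) = H(0.7) = 0.8813 bits
H(B) = H(0.31) = 0.8932 bits

Distribution B (p=0.31) is closer to uniform (p=0.5), so it has higher entropy.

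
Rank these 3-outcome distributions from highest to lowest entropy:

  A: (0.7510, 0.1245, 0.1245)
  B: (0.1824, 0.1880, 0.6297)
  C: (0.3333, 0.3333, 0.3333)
C > B > A

Key insight: Entropy is maximized by uniform distributions and minimized by concentrated distributions.

- Uniform distributions have maximum entropy log₂(3) = 1.5850 bits
- The more "peaked" or concentrated a distribution, the lower its entropy

Entropies:
  H(A) = 1.0587 bits
  H(B) = 1.3212 bits
  H(C) = 1.5850 bits

Ranking: C > B > A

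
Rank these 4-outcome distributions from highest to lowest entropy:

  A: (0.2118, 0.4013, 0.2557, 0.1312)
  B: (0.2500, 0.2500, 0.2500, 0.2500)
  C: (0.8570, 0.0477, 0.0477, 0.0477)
B > A > C

Key insight: Entropy is maximized by uniform distributions and minimized by concentrated distributions.

- Uniform distributions have maximum entropy log₂(4) = 2.0000 bits
- The more "peaked" or concentrated a distribution, the lower its entropy

Entropies:
  H(A) = 1.8904 bits
  H(B) = 2.0000 bits
  H(C) = 0.8187 bits

Ranking: B > A > C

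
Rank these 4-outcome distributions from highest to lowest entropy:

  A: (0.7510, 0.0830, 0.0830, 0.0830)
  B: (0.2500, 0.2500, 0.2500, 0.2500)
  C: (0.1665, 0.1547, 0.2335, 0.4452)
B > C > A

Key insight: Entropy is maximized by uniform distributions and minimized by concentrated distributions.

- Uniform distributions have maximum entropy log₂(4) = 2.0000 bits
- The more "peaked" or concentrated a distribution, the lower its entropy

Entropies:
  H(A) = 1.2043 bits
  H(B) = 2.0000 bits
  H(C) = 1.8570 bits

Ranking: B > C > A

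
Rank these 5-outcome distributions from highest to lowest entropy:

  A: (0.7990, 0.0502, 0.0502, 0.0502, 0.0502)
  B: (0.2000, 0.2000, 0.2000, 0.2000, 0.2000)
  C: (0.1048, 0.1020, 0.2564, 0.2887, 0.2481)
B > C > A

Key insight: Entropy is maximized by uniform distributions and minimized by concentrated distributions.

- Uniform distributions have maximum entropy log₂(5) = 2.3219 bits
- The more "peaked" or concentrated a distribution, the lower its entropy

Entropies:
  H(A) = 1.1259 bits
  H(B) = 2.3219 bits
  H(C) = 2.1968 bits

Ranking: B > C > A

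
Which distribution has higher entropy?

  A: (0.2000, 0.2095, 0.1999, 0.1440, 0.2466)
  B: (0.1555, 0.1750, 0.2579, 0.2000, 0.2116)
A

Both distributions are close to uniform, making this a harder comparison.

H(A) = 2.3018 bits
H(B) = 2.3003 bits

The distribution closer to uniform has higher entropy.
Answer: A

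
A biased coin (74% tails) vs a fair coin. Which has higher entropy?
Fair coin

The fair coin is uniform (p=0.5), maximizing binary entropy at 1 bit. The biased coin has H(0.74) ≈ 0.827 bits — its outcome is more predictable, so its entropy is lower.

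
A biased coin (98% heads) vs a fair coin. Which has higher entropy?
Fair coin

The fair coin is uniform (p=0.5), maximizing binary entropy at 1 bit. The biased coin has H(0.98) ≈ 0.141 bits — its outcome is more predictable, so its entropy is lower.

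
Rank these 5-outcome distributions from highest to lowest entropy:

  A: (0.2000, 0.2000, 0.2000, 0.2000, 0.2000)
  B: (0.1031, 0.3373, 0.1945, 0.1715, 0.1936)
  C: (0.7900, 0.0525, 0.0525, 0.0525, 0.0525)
A > B > C

Key insight: Entropy is maximized by uniform distributions and minimized by concentrated distributions.

- Uniform distributions have maximum entropy log₂(5) = 2.3219 bits
- The more "peaked" or concentrated a distribution, the lower its entropy

Entropies:
  H(A) = 2.3219 bits
  H(B) = 2.2210 bits
  H(C) = 1.1615 bits

Ranking: A > B > C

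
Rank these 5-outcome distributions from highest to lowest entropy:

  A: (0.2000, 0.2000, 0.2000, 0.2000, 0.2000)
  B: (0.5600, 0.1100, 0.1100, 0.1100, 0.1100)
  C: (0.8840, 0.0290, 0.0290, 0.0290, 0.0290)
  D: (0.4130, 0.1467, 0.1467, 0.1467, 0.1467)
A > D > B > C

Key insight: Entropy is maximized by uniform distributions and minimized by concentrated distributions.

Entropies:
  H(A) = 2.3219 bits
  H(B) = 1.8696 bits
  H(C) = 0.7498 bits
  H(D) = 2.1520 bits

Ranking: A > D > B > C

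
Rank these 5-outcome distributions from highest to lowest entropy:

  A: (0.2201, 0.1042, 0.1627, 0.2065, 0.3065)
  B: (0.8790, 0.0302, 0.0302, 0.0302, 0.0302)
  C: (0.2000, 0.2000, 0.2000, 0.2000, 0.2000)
C > A > B

Key insight: Entropy is maximized by uniform distributions and minimized by concentrated distributions.

- Uniform distributions have maximum entropy log₂(5) = 2.3219 bits
- The more "peaked" or concentrated a distribution, the lower its entropy

Entropies:
  H(A) = 2.2397 bits
  H(B) = 0.7742 bits
  H(C) = 2.3219 bits

Ranking: C > A > B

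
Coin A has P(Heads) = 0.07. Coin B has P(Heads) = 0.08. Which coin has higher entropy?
B

For binary distributions, entropy is maximized at p=0.5 and decreases as p moves toward 0 or 1.

H(A) = H(0.07) = 0.3659 bits
H(B) = H(0.08) = 0.4022 bits

Distribution B (p=0.08) is closer to uniform (p=0.5), so it has higher entropy.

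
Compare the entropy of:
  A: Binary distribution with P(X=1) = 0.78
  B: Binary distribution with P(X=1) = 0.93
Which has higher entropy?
A

For binary distributions, entropy is maximized at p=0.5 and decreases as p moves toward 0 or 1.

H(A) = H(0.78) = 0.7602 bits
H(B) = H(0.93) = 0.3659 bits

Distribution A (p=0.78) is closer to uniform (p=0.5), so it has higher entropy.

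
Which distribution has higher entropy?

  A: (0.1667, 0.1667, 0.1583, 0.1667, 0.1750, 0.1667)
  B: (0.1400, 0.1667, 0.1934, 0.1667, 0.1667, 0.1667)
A

Both distributions are close to uniform, making this a harder comparison.

H(A) = 2.5844 bits
H(B) = 2.5788 bits

The distribution closer to uniform has higher entropy.
Answer: A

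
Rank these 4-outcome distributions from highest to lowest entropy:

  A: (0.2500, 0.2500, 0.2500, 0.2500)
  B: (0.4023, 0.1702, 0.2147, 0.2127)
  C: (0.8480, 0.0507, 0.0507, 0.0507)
A > B > C

Key insight: Entropy is maximized by uniform distributions and minimized by concentrated distributions.

- Uniform distributions have maximum entropy log₂(4) = 2.0000 bits
- The more "peaked" or concentrated a distribution, the lower its entropy

Entropies:
  H(A) = 2.0000 bits
  H(B) = 1.9149 bits
  H(C) = 0.8557 bits

Ranking: A > B > C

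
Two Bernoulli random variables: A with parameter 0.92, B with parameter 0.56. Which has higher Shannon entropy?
B

For binary distributions, entropy is maximized at p=0.5 and decreases as p moves toward 0 or 1.

H(A) = H(0.92) = 0.4022 bits
H(B) = H(0.56) = 0.9896 bits

Distribution B (p=0.56) is closer to uniform (p=0.5), so it has higher entropy.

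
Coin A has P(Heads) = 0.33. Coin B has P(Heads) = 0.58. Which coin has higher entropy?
B

For binary distributions, entropy is maximized at p=0.5 and decreases as p moves toward 0 or 1.

H(A) = H(0.33) = 0.9149 bits
H(B) = H(0.58) = 0.9815 bits

Distribution B (p=0.58) is closer to uniform (p=0.5), so it has higher entropy.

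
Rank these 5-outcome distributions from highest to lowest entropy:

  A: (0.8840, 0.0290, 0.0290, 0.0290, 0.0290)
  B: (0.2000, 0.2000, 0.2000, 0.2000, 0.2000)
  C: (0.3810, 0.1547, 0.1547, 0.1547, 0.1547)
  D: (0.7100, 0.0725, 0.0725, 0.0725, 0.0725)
B > C > D > A

Key insight: Entropy is maximized by uniform distributions and minimized by concentrated distributions.

Entropies:
  H(A) = 0.7498 bits
  H(B) = 2.3219 bits
  H(C) = 2.1967 bits
  H(D) = 1.4487 bits

Ranking: B > C > D > A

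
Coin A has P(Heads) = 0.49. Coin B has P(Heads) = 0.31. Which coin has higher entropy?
A

For binary distributions, entropy is maximized at p=0.5 and decreases as p moves toward 0 or 1.

H(A) = H(0.49) = 0.9997 bits
H(B) = H(0.31) = 0.8932 bits

Distribution A (p=0.49) is closer to uniform (p=0.5), so it has higher entropy.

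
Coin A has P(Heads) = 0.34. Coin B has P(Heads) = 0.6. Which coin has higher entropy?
B

For binary distributions, entropy is maximized at p=0.5 and decreases as p moves toward 0 or 1.

H(A) = H(0.34) = 0.9248 bits
H(B) = H(0.6) = 0.9710 bits

Distribution B (p=0.6) is closer to uniform (p=0.5), so it has higher entropy.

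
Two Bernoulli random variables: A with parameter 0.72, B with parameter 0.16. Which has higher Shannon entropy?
A

For binary distributions, entropy is maximized at p=0.5 and decreases as p moves toward 0 or 1.

H(A) = H(0.72) = 0.8555 bits
H(B) = H(0.16) = 0.6343 bits

Distribution A (p=0.72) is closer to uniform (p=0.5), so it has higher entropy.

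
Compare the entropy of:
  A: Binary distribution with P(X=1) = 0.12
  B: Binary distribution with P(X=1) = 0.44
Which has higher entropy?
B

For binary distributions, entropy is maximized at p=0.5 and decreases as p moves toward 0 or 1.

H(A) = H(0.12) = 0.5294 bits
H(B) = H(0.44) = 0.9896 bits

Distribution B (p=0.44) is closer to uniform (p=0.5), so it has higher entropy.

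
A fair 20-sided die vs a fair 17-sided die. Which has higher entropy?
20-sided die

Both are uniform distributions; for uniform over n outcomes, H = log₂(n). H(20-sided) = log₂(20) = 4.322 bits and H(17-sided) = log₂(17) = 4.087 bits. More outcomes in a uniform distribution means higher entropy.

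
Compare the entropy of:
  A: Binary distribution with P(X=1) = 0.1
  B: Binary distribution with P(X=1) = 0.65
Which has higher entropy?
B

For binary distributions, entropy is maximized at p=0.5 and decreases as p moves toward 0 or 1.

H(A) = H(0.1) = 0.4690 bits
H(B) = H(0.65) = 0.9341 bits

Distribution B (p=0.65) is closer to uniform (p=0.5), so it has higher entropy.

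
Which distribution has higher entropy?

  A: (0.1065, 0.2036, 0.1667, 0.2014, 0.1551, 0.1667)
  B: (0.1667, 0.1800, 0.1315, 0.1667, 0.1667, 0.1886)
B

Both distributions are close to uniform, making this a harder comparison.

H(A) = 2.5559 bits
H(B) = 2.5765 bits

The distribution closer to uniform has higher entropy.
Answer: B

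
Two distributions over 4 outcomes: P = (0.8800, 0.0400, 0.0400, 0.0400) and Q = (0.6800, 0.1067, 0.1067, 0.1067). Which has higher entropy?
Q

P is highly concentrated on one outcome (88%), making it nearly deterministic. Q spreads its mass more evenly (max 68%). The more spread-out distribution has higher entropy: H(P) ≈ 0.720 bits, H(Q) ≈ 1.412 bits.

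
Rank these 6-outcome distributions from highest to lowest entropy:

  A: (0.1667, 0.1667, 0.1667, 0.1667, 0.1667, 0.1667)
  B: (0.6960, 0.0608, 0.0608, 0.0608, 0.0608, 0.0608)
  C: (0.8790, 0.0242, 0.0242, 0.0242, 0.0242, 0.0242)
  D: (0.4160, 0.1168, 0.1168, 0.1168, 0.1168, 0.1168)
A > D > B > C

Key insight: Entropy is maximized by uniform distributions and minimized by concentrated distributions.

Entropies:
  H(A) = 2.5850 bits
  H(B) = 1.5920 bits
  H(C) = 0.8132 bits
  H(D) = 2.3355 bits

Ranking: A > D > B > C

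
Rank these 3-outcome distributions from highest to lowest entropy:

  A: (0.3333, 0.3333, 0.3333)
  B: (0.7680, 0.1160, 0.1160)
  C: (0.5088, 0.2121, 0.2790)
A > C > B

Key insight: Entropy is maximized by uniform distributions and minimized by concentrated distributions.

- Uniform distributions have maximum entropy log₂(3) = 1.5850 bits
- The more "peaked" or concentrated a distribution, the lower its entropy

Entropies:
  H(A) = 1.5850 bits
  H(B) = 1.0135 bits
  H(C) = 1.4843 bits

Ranking: A > C > B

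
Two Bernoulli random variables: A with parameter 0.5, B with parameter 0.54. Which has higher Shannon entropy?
A

For binary distributions, entropy is maximized at p=0.5 and decreases as p moves toward 0 or 1.

H(A) = H(0.5) = 1.0000 bits
H(B) = H(0.54) = 0.9954 bits

Distribution A (p=0.5) is closer to uniform (p=0.5), so it has higher entropy.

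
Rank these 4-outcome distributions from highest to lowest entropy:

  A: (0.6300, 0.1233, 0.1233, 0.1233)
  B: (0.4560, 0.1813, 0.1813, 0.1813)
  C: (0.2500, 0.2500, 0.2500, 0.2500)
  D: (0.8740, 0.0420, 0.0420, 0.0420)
C > B > A > D

Key insight: Entropy is maximized by uniform distributions and minimized by concentrated distributions.

Entropies:
  H(A) = 1.5371 bits
  H(B) = 1.8566 bits
  H(C) = 2.0000 bits
  H(D) = 0.7461 bits

Ranking: C > B > A > D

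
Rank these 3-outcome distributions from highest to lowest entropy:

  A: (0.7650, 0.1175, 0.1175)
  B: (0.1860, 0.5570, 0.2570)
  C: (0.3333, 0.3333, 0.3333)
C > B > A

Key insight: Entropy is maximized by uniform distributions and minimized by concentrated distributions.

- Uniform distributions have maximum entropy log₂(3) = 1.5850 bits
- The more "peaked" or concentrated a distribution, the lower its entropy

Entropies:
  H(A) = 1.0216 bits
  H(B) = 1.4254 bits
  H(C) = 1.5850 bits

Ranking: C > B > A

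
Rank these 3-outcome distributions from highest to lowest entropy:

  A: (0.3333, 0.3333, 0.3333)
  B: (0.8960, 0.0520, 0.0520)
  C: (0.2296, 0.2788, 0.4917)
A > C > B

Key insight: Entropy is maximized by uniform distributions and minimized by concentrated distributions.

- Uniform distributions have maximum entropy log₂(3) = 1.5850 bits
- The more "peaked" or concentrated a distribution, the lower its entropy

Entropies:
  H(A) = 1.5850 bits
  H(B) = 0.5855 bits
  H(C) = 1.5047 bits

Ranking: A > C > B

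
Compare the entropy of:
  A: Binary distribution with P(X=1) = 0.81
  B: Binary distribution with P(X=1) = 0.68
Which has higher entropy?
B

For binary distributions, entropy is maximized at p=0.5 and decreases as p moves toward 0 or 1.

H(A) = H(0.81) = 0.7015 bits
H(B) = H(0.68) = 0.9044 bits

Distribution B (p=0.68) is closer to uniform (p=0.5), so it has higher entropy.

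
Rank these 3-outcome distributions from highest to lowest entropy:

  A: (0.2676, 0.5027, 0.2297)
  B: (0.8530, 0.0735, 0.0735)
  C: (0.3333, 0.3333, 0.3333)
C > A > B

Key insight: Entropy is maximized by uniform distributions and minimized by concentrated distributions.

- Uniform distributions have maximum entropy log₂(3) = 1.5850 bits
- The more "peaked" or concentrated a distribution, the lower its entropy

Entropies:
  H(A) = 1.4952 bits
  H(B) = 0.7493 bits
  H(C) = 1.5850 bits

Ranking: C > A > B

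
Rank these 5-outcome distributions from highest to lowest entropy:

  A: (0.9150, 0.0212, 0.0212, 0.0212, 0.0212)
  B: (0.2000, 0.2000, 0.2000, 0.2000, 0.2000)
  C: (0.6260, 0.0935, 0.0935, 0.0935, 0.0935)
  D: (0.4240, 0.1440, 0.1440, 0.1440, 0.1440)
B > D > C > A

Key insight: Entropy is maximized by uniform distributions and minimized by concentrated distributions.

Entropies:
  H(A) = 0.5896 bits
  H(B) = 2.3219 bits
  H(C) = 1.7017 bits
  H(D) = 2.1353 bits

Ranking: B > D > C > A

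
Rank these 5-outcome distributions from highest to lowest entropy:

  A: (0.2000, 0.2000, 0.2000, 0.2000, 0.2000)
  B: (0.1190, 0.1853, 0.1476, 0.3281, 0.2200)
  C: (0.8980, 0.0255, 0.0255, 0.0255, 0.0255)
A > B > C

Key insight: Entropy is maximized by uniform distributions and minimized by concentrated distributions.

- Uniform distributions have maximum entropy log₂(5) = 2.3219 bits
- The more "peaked" or concentrated a distribution, the lower its entropy

Entropies:
  H(A) = 2.3219 bits
  H(B) = 2.2316 bits
  H(C) = 0.6793 bits

Ranking: A > B > C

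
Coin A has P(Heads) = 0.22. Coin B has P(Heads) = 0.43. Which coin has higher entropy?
B

For binary distributions, entropy is maximized at p=0.5 and decreases as p moves toward 0 or 1.

H(A) = H(0.22) = 0.7602 bits
H(B) = H(0.43) = 0.9858 bits

Distribution B (p=0.43) is closer to uniform (p=0.5), so it has higher entropy.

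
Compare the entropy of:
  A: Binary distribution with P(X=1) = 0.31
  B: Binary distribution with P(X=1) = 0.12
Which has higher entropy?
A

For binary distributions, entropy is maximized at p=0.5 and decreases as p moves toward 0 or 1.

H(A) = H(0.31) = 0.8932 bits
H(B) = H(0.12) = 0.5294 bits

Distribution A (p=0.31) is closer to uniform (p=0.5), so it has higher entropy.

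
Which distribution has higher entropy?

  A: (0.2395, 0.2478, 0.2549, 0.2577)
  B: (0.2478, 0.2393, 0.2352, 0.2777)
A

Both distributions are close to uniform, making this a harder comparison.

H(A) = 1.9994 bits
H(B) = 1.9969 bits

The distribution closer to uniform has higher entropy.
Answer: A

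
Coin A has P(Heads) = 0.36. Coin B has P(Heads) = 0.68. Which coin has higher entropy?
A

For binary distributions, entropy is maximized at p=0.5 and decreases as p moves toward 0 or 1.

H(A) = H(0.36) = 0.9427 bits
H(B) = H(0.68) = 0.9044 bits

Distribution A (p=0.36) is closer to uniform (p=0.5), so it has higher entropy.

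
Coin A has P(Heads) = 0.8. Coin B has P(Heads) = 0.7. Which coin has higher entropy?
B

For binary distributions, entropy is maximized at p=0.5 and decreases as p moves toward 0 or 1.

H(A) = H(0.8) = 0.7219 bits
H(B) = H(0.7) = 0.8813 bits

Distribution B (p=0.7) is closer to uniform (p=0.5), so it has higher entropy.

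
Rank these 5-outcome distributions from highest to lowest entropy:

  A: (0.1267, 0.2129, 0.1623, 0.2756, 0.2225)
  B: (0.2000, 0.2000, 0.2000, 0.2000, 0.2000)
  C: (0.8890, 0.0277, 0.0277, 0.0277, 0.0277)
B > A > C

Key insight: Entropy is maximized by uniform distributions and minimized by concentrated distributions.

- Uniform distributions have maximum entropy log₂(5) = 2.3219 bits
- The more "peaked" or concentrated a distribution, the lower its entropy

Entropies:
  H(A) = 2.2734 bits
  H(B) = 2.3219 bits
  H(C) = 0.7249 bits

Ranking: B > A > C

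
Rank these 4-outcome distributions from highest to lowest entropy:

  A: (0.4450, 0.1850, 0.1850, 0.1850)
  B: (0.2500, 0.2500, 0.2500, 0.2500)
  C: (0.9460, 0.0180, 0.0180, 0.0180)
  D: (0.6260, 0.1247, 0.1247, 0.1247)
B > A > D > C

Key insight: Entropy is maximized by uniform distributions and minimized by concentrated distributions.

Entropies:
  H(A) = 1.8709 bits
  H(B) = 2.0000 bits
  H(C) = 0.3887 bits
  H(D) = 1.5465 bits

Ranking: B > A > D > C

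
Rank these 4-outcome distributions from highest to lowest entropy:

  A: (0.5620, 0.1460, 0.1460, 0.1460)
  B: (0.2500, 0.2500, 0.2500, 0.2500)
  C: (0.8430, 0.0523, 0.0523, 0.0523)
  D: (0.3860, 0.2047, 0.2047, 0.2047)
B > D > A > C

Key insight: Entropy is maximized by uniform distributions and minimized by concentrated distributions.

Entropies:
  H(A) = 1.6831 bits
  H(B) = 2.0000 bits
  H(C) = 0.8759 bits
  H(D) = 1.9353 bits

Ranking: B > D > A > C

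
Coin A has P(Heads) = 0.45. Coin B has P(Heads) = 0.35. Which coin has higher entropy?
A

For binary distributions, entropy is maximized at p=0.5 and decreases as p moves toward 0 or 1.

H(A) = H(0.45) = 0.9928 bits
H(B) = H(0.35) = 0.9341 bits

Distribution A (p=0.45) is closer to uniform (p=0.5), so it has higher entropy.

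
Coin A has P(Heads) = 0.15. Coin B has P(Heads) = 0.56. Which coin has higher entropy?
B

For binary distributions, entropy is maximized at p=0.5 and decreases as p moves toward 0 or 1.

H(A) = H(0.15) = 0.6098 bits
H(B) = H(0.56) = 0.9896 bits

Distribution B (p=0.56) is closer to uniform (p=0.5), so it has higher entropy.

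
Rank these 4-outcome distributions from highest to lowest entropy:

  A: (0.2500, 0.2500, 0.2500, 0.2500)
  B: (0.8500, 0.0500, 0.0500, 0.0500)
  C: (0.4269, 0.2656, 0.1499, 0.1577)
A > C > B

Key insight: Entropy is maximized by uniform distributions and minimized by concentrated distributions.

- Uniform distributions have maximum entropy log₂(4) = 2.0000 bits
- The more "peaked" or concentrated a distribution, the lower its entropy

Entropies:
  H(A) = 2.0000 bits
  H(B) = 0.8476 bits
  H(C) = 1.8629 bits

Ranking: A > C > B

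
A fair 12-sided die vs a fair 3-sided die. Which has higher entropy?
12-sided die

Both are uniform distributions; for uniform over n outcomes, H = log₂(n). H(12-sided) = log₂(12) = 3.585 bits and H(3-sided) = log₂(3) = 1.585 bits. More outcomes in a uniform distribution means higher entropy.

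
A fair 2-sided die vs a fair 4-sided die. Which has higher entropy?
4-sided die

Both are uniform distributions; for uniform over n outcomes, H = log₂(n). H(2-sided) = log₂(2) = 1.000 bits and H(4-sided) = log₂(4) = 2.000 bits. More outcomes in a uniform distribution means higher entropy.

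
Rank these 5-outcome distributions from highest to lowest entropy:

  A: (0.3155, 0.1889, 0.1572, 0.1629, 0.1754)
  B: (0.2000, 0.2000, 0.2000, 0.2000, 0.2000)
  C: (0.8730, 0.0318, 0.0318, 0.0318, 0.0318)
B > A > C

Key insight: Entropy is maximized by uniform distributions and minimized by concentrated distributions.

- Uniform distributions have maximum entropy log₂(5) = 2.3219 bits
- The more "peaked" or concentrated a distribution, the lower its entropy

Entropies:
  H(A) = 2.2659 bits
  H(B) = 2.3219 bits
  H(C) = 0.8032 bits

Ranking: B > A > C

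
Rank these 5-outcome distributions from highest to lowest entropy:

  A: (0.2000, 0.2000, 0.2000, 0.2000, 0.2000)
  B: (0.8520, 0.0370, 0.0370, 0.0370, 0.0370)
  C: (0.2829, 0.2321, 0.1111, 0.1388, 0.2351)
A > C > B

Key insight: Entropy is maximized by uniform distributions and minimized by concentrated distributions.

- Uniform distributions have maximum entropy log₂(5) = 2.3219 bits
- The more "peaked" or concentrated a distribution, the lower its entropy

Entropies:
  H(A) = 2.3219 bits
  H(B) = 0.9008 bits
  H(C) = 2.2431 bits

Ranking: A > C > B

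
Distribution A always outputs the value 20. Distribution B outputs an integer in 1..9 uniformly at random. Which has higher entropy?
B

A is deterministic, so H(A) = 0. B is uniform over 9 outcomes, so H(B) = log₂(9) = 3.170 bits. Any distribution with genuine randomness has higher entropy than a deterministic one.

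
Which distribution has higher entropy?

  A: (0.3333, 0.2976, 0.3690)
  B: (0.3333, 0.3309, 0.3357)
B

Both distributions are close to uniform, making this a harder comparison.

H(A) = 1.5794 bits
H(B) = 1.5849 bits

The distribution closer to uniform has higher entropy.
Answer: B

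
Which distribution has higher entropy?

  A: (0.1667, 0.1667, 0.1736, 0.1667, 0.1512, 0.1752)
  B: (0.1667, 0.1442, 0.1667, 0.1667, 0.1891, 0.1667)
A

Both distributions are close to uniform, making this a harder comparison.

H(A) = 2.5834 bits
H(B) = 2.5806 bits

The distribution closer to uniform has higher entropy.
Answer: A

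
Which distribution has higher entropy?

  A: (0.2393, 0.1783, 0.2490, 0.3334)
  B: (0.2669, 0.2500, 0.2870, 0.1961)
B

Both distributions are close to uniform, making this a harder comparison.

H(A) = 1.9650 bits
H(B) = 1.9864 bits

The distribution closer to uniform has higher entropy.
Answer: B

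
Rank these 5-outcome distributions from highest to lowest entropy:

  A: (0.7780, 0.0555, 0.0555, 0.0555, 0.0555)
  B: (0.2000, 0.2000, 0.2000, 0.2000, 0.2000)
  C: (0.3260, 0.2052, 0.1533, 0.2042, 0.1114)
B > C > A

Key insight: Entropy is maximized by uniform distributions and minimized by concentrated distributions.

- Uniform distributions have maximum entropy log₂(5) = 2.3219 bits
- The more "peaked" or concentrated a distribution, the lower its entropy

Entropies:
  H(A) = 1.2078 bits
  H(B) = 2.3219 bits
  H(C) = 2.2314 bits

Ranking: B > C > A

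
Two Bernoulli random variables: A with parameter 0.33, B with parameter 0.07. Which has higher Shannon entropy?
A

For binary distributions, entropy is maximized at p=0.5 and decreases as p moves toward 0 or 1.

H(A) = H(0.33) = 0.9149 bits
H(B) = H(0.07) = 0.3659 bits

Distribution A (p=0.33) is closer to uniform (p=0.5), so it has higher entropy.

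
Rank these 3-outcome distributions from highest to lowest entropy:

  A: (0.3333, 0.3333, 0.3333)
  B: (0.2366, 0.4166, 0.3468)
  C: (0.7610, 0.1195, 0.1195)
A > B > C

Key insight: Entropy is maximized by uniform distributions and minimized by concentrated distributions.

- Uniform distributions have maximum entropy log₂(3) = 1.5850 bits
- The more "peaked" or concentrated a distribution, the lower its entropy

Entropies:
  H(A) = 1.5850 bits
  H(B) = 1.5482 bits
  H(C) = 1.0324 bits

Ranking: A > B > C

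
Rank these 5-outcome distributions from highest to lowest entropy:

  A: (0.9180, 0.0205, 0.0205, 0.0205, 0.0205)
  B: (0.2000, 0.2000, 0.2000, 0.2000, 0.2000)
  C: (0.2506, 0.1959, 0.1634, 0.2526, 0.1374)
B > C > A

Key insight: Entropy is maximized by uniform distributions and minimized by concentrated distributions.

- Uniform distributions have maximum entropy log₂(5) = 2.3219 bits
- The more "peaked" or concentrated a distribution, the lower its entropy

Entropies:
  H(A) = 0.5732 bits
  H(B) = 2.3219 bits
  H(C) = 2.2830 bits

Ranking: B > C > A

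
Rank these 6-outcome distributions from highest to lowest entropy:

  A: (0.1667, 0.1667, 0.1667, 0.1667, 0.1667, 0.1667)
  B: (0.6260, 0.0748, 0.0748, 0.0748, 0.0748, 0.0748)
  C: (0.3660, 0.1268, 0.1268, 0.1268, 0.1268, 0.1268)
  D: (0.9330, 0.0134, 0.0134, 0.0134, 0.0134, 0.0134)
A > C > B > D

Key insight: Entropy is maximized by uniform distributions and minimized by concentrated distributions.

Entropies:
  H(A) = 2.5850 bits
  H(B) = 1.8221 bits
  H(C) = 2.4197 bits
  H(D) = 0.5102 bits

Ranking: A > C > B > D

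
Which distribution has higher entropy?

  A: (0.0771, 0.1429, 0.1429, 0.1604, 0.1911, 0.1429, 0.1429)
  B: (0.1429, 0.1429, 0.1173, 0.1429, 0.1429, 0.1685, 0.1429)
B

Both distributions are close to uniform, making this a harder comparison.

H(A) = 2.7690 bits
H(B) = 2.8007 bits

The distribution closer to uniform has higher entropy.
Answer: B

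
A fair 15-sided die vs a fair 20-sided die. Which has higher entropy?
20-sided die

Both are uniform distributions; for uniform over n outcomes, H = log₂(n). H(15-sided) = log₂(15) = 3.907 bits and H(20-sided) = log₂(20) = 4.322 bits. More outcomes in a uniform distribution means higher entropy.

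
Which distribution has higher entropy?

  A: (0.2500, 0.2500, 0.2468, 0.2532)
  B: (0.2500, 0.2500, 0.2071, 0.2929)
A

Both distributions are close to uniform, making this a harder comparison.

H(A) = 1.9999 bits
H(B) = 1.9893 bits

The distribution closer to uniform has higher entropy.
Answer: A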